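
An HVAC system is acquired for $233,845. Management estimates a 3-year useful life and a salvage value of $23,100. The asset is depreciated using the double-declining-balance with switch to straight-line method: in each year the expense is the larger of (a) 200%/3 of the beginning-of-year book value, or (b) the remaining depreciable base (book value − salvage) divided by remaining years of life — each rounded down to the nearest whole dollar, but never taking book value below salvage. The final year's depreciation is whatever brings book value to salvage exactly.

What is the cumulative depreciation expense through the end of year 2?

$207,862

Depreciable base = $233,845 − $23,100 = $210,745.
Year 1: DB = ⌊$233,845 × 200%/3⌋ = $155,896; SL = ⌊$210,745/3⌋ = $70,248 → take DB $155,896. Book value $77,949.
Year 2: DB = ⌊$77,949 × 200%/3⌋ = $51,966; SL = ⌊$54,849/2⌋ = $27,424 → take DB $51,966. Book value $25,983.
Accumulated through year 2 = $233,845 − $25,983 = $207,862.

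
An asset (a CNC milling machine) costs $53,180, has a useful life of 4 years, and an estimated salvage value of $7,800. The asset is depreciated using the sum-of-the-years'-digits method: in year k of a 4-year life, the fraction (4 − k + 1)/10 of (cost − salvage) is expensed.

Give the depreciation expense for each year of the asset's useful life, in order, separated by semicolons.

Depreciable base = $53,180 − $7,800 = $45,380.
Sum of the years' digits = 4+3+2+1 = 10.
Year 1: $45,380 × 4/10 = $18,152. Book value $35,028.
Year 2: $45,380 × 3/10 = $13,614. Book value $21,414.
Year 3: $45,380 × 2/10 = $9,076. Book value $12,338.
Year 4: $45,380 × 1/10 = $4,538. Book value $7,800.

$18,152; $13,614; $9,076; $4,538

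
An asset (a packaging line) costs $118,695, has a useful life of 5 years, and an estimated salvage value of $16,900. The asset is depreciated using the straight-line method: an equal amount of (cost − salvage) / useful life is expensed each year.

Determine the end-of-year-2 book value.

$77,977

Depreciable base = $118,695 − $16,900 = $101,795.
Annual expense = $101,795 / 5 = $20,359.
End of year 1: book value $98,336.
End of year 2: book value $77,977.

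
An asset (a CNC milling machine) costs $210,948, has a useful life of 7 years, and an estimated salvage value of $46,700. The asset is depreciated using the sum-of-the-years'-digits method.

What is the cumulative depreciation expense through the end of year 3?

Depreciable base = $210,948 − $46,700 = $164,248.
Sum of the years' digits = 7+6+5+4+3+2+1 = 28.
Year 1: $164,248 × 7/28 = $41,062. Book value $169,886.
Year 2: $164,248 × 6/28 = $35,196. Book value $134,690.
Year 3: $164,248 × 5/28 = $29,330. Book value $105,360.
Accumulated through year 3 = $210,948 − $105,360 = $105,588.

$105,588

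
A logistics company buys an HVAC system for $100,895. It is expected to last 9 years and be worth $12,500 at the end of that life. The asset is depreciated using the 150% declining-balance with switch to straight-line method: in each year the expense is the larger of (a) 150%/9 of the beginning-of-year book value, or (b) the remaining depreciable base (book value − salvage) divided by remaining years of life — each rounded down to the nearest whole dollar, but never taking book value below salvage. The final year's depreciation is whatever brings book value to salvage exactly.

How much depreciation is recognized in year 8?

Depreciable base = $100,895 − $12,500 = $88,395.
Year 1: DB = ⌊$100,895 × 150%/9⌋ = $16,815; SL = ⌊$88,395/9⌋ = $9,821 → take DB $16,815. Book value $84,080.
Year 2: DB = ⌊$84,080 × 150%/9⌋ = $14,013; SL = ⌊$71,580/8⌋ = $8,947 → take DB $14,013. Book value $70,067.
Year 3: DB = ⌊$70,067 × 150%/9⌋ = $11,677; SL = ⌊$57,567/7⌋ = $8,223 → take DB $11,677. Book value $58,390.
Year 4: DB = ⌊$58,390 × 150%/9⌋ = $9,731; SL = ⌊$45,890/6⌋ = $7,648 → take DB $9,731. Book value $48,659.
Year 5: DB = ⌊$48,659 × 150%/9⌋ = $8,109; SL = ⌊$36,159/5⌋ = $7,231 → take DB $8,109. Book value $40,550.
Year 6: DB = ⌊$40,550 × 150%/9⌋ = $6,758; SL = ⌊$28,050/4⌋ = $7,012 → take SL $7,012. Book value $33,538.
Year 7: DB = ⌊$33,538 × 150%/9⌋ = $5,589; SL = ⌊$21,038/3⌋ = $7,012 → take SL $7,012. Book value $26,526.
Year 8: DB = ⌊$26,526 × 150%/9⌋ = $4,421; SL = ⌊$14,026/2⌋ = $7,013 → take SL $7,013. Book value $19,513.

$7,013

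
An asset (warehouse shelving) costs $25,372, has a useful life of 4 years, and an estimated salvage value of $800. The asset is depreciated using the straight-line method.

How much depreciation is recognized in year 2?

Depreciable base = $25,372 − $800 = $24,572.
Annual expense = $24,572 / 4 = $6,143.

$6,143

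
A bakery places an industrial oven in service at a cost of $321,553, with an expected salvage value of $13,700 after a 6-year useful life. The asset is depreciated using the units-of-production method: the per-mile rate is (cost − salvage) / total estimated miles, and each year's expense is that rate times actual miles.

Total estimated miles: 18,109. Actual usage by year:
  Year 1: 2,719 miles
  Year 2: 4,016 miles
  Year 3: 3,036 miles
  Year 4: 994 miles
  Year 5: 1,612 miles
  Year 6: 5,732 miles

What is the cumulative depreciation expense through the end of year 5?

Depreciable base = $321,553 − $13,700 = $307,853.
Rate = $307,853 / 18,109 miles = $17 per mile.
Year 1: 2,719 × $17 = $46,223. Book value $275,330.
Year 2: 4,016 × $17 = $68,272. Book value $207,058.
Year 3: 3,036 × $17 = $51,612. Book value $155,446.
Year 4: 994 × $17 = $16,898. Book value $138,548.
Year 5: 1,612 × $17 = $27,404. Book value $111,144.
Accumulated through year 5 = $321,553 − $111,144 = $210,409.

$210,409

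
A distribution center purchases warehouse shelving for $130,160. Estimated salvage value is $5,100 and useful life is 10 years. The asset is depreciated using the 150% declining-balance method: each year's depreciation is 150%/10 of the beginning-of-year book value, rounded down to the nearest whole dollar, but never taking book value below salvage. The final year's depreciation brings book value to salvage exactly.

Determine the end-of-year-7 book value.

Depreciable base = $130,160 − $5,100 = $125,060.
Year 1: ⌊$130,160 × 150%/10⌋ = $19,524. Book value $110,636.
Year 2: ⌊$110,636 × 150%/10⌋ = $16,595. Book value $94,041.
Year 3: ⌊$94,041 × 150%/10⌋ = $14,106. Book value $79,935.
Year 4: ⌊$79,935 × 150%/10⌋ = $11,990. Book value $67,945.
Year 5: ⌊$67,945 × 150%/10⌋ = $10,191. Book value $57,754.
Year 6: ⌊$57,754 × 150%/10⌋ = $8,663. Book value $49,091.
Year 7: ⌊$49,091 × 150%/10⌋ = $7,363. Book value $41,728.

$41,728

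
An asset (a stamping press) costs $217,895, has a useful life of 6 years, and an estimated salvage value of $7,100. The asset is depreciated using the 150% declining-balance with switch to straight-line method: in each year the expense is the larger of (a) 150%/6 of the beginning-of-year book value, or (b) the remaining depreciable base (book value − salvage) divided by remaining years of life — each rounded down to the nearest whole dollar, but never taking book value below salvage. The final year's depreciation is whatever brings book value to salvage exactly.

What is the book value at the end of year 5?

Depreciable base = $217,895 − $7,100 = $210,795.
Year 1: DB = ⌊$217,895 × 150%/6⌋ = $54,473; SL = ⌊$210,795/6⌋ = $35,132 → take DB $54,473. Book value $163,422.
Year 2: DB = ⌊$163,422 × 150%/6⌋ = $40,855; SL = ⌊$156,322/5⌋ = $31,264 → take DB $40,855. Book value $122,567.
Year 3: DB = ⌊$122,567 × 150%/6⌋ = $30,641; SL = ⌊$115,467/4⌋ = $28,866 → take DB $30,641. Book value $91,926.
Year 4: DB = ⌊$91,926 × 150%/6⌋ = $22,981; SL = ⌊$84,826/3⌋ = $28,275 → take SL $28,275. Book value $63,651.
Year 5: DB = ⌊$63,651 × 150%/6⌋ = $15,912; SL = ⌊$56,551/2⌋ = $28,275 → take SL $28,275. Book value $35,376.

$35,376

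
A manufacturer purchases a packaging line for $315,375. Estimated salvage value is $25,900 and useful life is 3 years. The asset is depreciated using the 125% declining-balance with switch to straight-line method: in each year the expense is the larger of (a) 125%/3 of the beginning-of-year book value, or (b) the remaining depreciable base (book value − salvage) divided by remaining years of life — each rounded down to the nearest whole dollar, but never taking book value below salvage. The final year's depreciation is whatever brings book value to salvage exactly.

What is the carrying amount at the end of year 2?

Depreciable base = $315,375 − $25,900 = $289,475.
Year 1: DB = ⌊$315,375 × 125%/3⌋ = $131,406; SL = ⌊$289,475/3⌋ = $96,491 → take DB $131,406. Book value $183,969.
Year 2: DB = ⌊$183,969 × 125%/3⌋ = $76,653; SL = ⌊$158,069/2⌋ = $79,034 → take SL $79,034. Book value $104,935.

$104,935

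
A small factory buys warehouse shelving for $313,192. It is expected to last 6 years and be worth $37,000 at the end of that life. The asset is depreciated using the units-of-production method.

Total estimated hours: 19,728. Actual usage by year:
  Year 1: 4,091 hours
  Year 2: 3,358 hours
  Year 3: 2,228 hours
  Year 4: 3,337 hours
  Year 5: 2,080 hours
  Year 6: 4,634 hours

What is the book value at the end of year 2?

Depreciable base = $313,192 − $37,000 = $276,192.
Rate = $276,192 / 19,728 hours = $14 per hour.
Year 1: 4,091 × $14 = $57,274. Book value $255,918.
Year 2: 3,358 × $14 = $47,012. Book value $208,906.

$208,906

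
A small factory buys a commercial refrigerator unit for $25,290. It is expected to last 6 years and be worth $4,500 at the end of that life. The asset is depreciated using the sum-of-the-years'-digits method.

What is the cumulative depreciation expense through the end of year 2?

Depreciable base = $25,290 − $4,500 = $20,790.
Sum of the years' digits = 6+5+4+3+2+1 = 21.
Year 1: $20,790 × 6/21 = $5,940. Book value $19,350.
Year 2: $20,790 × 5/21 = $4,950. Book value $14,400.
Accumulated through year 2 = $25,290 − $14,400 = $10,890.

$10,890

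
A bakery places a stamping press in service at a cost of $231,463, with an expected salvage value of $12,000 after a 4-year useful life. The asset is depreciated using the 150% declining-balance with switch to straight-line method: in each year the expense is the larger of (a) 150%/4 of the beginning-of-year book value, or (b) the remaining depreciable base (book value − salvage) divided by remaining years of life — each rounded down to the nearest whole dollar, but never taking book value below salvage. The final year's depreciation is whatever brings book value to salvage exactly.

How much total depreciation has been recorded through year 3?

$180,255

Depreciable base = $231,463 − $12,000 = $219,463.
Year 1: DB = ⌊$231,463 × 150%/4⌋ = $86,798; SL = ⌊$219,463/4⌋ = $54,865 → take DB $86,798. Book value $144,665.
Year 2: DB = ⌊$144,665 × 150%/4⌋ = $54,249; SL = ⌊$132,665/3⌋ = $44,221 → take DB $54,249. Book value $90,416.
Year 3: DB = ⌊$90,416 × 150%/4⌋ = $33,906; SL = ⌊$78,416/2⌋ = $39,208 → take SL $39,208. Book value $51,208.
Accumulated through year 3 = $231,463 − $51,208 = $180,255.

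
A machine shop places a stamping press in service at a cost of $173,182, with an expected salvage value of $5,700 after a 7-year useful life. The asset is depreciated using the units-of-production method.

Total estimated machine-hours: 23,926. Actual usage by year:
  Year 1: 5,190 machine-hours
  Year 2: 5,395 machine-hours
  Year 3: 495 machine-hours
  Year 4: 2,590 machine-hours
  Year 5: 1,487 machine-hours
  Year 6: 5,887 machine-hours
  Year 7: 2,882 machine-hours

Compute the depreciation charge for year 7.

Depreciable base = $173,182 − $5,700 = $167,482.
Rate = $167,482 / 23,926 machine-hours = $7 per machine-hour.
Year 1: 5,190 × $7 = $36,330. Book value $136,852.
Year 2: 5,395 × $7 = $37,765. Book value $99,087.
Year 3: 495 × $7 = $3,465. Book value $95,622.
Year 4: 2,590 × $7 = $18,130. Book value $77,492.
Year 5: 1,487 × $7 = $10,409. Book value $67,083.
Year 6: 5,887 × $7 = $41,209. Book value $25,874.
Year 7: 2,882 × $7 = $20,174. Book value $5,700.

$20,174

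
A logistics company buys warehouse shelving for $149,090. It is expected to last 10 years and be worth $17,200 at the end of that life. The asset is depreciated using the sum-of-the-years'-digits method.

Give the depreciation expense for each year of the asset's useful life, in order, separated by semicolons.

Depreciable base = $149,090 − $17,200 = $131,890.
Sum of the years' digits = 10+9+8+7+6+5+4+3+2+1 = 55.
Year 1: $131,890 × 10/55 = $23,980. Book value $125,110.
Year 2: $131,890 × 9/55 = $21,582. Book value $103,528.
Year 3: $131,890 × 8/55 = $19,184. Book value $84,344.
Year 4: $131,890 × 7/55 = $16,786. Book value $67,558.
Year 5: $131,890 × 6/55 = $14,388. Book value $53,170.
Year 6: $131,890 × 5/55 = $11,990. Book value $41,180.
Year 7: $131,890 × 4/55 = $9,592. Book value $31,588.
Year 8: $131,890 × 3/55 = $7,194. Book value $24,394.
Year 9: $131,890 × 2/55 = $4,796. Book value $19,598.
Year 10: $131,890 × 1/55 = $2,398. Book value $17,200.

$23,980; $21,582; $19,184; $16,786; $14,388; $11,990; $9,592; $7,194; $4,796; $2,398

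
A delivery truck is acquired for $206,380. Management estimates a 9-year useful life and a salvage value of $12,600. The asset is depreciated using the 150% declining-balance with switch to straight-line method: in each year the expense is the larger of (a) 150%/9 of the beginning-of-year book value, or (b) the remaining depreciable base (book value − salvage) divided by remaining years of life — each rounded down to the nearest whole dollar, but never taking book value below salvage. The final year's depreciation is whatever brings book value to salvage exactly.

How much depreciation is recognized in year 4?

$19,905

Depreciable base = $206,380 − $12,600 = $193,780.
Year 1: DB = ⌊$206,380 × 150%/9⌋ = $34,396; SL = ⌊$193,780/9⌋ = $21,531 → take DB $34,396. Book value $171,984.
Year 2: DB = ⌊$171,984 × 150%/9⌋ = $28,664; SL = ⌊$159,384/8⌋ = $19,923 → take DB $28,664. Book value $143,320.
Year 3: DB = ⌊$143,320 × 150%/9⌋ = $23,886; SL = ⌊$130,720/7⌋ = $18,674 → take DB $23,886. Book value $119,434.
Year 4: DB = ⌊$119,434 × 150%/9⌋ = $19,905; SL = ⌊$106,834/6⌋ = $17,805 → take DB $19,905. Book value $99,529.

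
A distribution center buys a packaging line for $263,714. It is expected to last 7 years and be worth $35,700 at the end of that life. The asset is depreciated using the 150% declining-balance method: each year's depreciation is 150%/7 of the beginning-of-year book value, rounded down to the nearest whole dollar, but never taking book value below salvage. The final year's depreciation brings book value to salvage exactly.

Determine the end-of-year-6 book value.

$62,048

Depreciable base = $263,714 − $35,700 = $228,014.
Year 1: ⌊$263,714 × 150%/7⌋ = $56,510. Book value $207,204.
Year 2: ⌊$207,204 × 150%/7⌋ = $44,400. Book value $162,804.
Year 3: ⌊$162,804 × 150%/7⌋ = $34,886. Book value $127,918.
Year 4: ⌊$127,918 × 150%/7⌋ = $27,411. Book value $100,507.
Year 5: ⌊$100,507 × 150%/7⌋ = $21,537. Book value $78,970.
Year 6: ⌊$78,970 × 150%/7⌋ = $16,922. Book value $62,048.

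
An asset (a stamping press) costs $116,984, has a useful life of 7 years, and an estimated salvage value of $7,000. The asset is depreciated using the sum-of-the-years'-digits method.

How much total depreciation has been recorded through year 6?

Depreciable base = $116,984 − $7,000 = $109,984.
Sum of the years' digits = 7+6+5+4+3+2+1 = 28.
Year 1: $109,984 × 7/28 = $27,496. Book value $89,488.
Year 2: $109,984 × 6/28 = $23,568. Book value $65,920.
Year 3: $109,984 × 5/28 = $19,640. Book value $46,280.
Year 4: $109,984 × 4/28 = $15,712. Book value $30,568.
Year 5: $109,984 × 3/28 = $11,784. Book value $18,784.
Year 6: $109,984 × 2/28 = $7,856. Book value $10,928.
Accumulated through year 6 = $116,984 − $10,928 = $106,056.

$106,056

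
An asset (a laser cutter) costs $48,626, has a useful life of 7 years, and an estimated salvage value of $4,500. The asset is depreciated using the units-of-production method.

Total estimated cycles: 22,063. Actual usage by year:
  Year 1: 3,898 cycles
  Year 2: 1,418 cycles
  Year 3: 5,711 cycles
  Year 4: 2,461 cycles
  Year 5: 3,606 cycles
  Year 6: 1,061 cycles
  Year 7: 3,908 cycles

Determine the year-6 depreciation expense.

$2,122

Depreciable base = $48,626 − $4,500 = $44,126.
Rate = $44,126 / 22,063 cycles = $2 per cycle.
Year 1: 3,898 × $2 = $7,796. Book value $40,830.
Year 2: 1,418 × $2 = $2,836. Book value $37,994.
Year 3: 5,711 × $2 = $11,422. Book value $26,572.
Year 4: 2,461 × $2 = $4,922. Book value $21,650.
Year 5: 3,606 × $2 = $7,212. Book value $14,438.
Year 6: 1,061 × $2 = $2,122. Book value $12,316.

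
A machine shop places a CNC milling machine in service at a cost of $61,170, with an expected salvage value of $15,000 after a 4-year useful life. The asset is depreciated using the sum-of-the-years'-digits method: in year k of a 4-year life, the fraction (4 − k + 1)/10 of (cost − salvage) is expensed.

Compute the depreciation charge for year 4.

Depreciable base = $61,170 − $15,000 = $46,170.
Sum of the years' digits = 4+3+2+1 = 10.
Year 1: $46,170 × 4/10 = $18,468. Book value $42,702.
Year 2: $46,170 × 3/10 = $13,851. Book value $28,851.
Year 3: $46,170 × 2/10 = $9,234. Book value $19,617.
Year 4: $46,170 × 1/10 = $4,617. Book value $15,000.

$4,617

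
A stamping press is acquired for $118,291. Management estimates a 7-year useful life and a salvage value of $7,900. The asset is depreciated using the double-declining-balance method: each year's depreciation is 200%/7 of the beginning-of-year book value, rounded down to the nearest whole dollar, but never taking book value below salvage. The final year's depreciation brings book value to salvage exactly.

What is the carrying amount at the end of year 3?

Depreciable base = $118,291 − $7,900 = $110,391.
Year 1: ⌊$118,291 × 200%/7⌋ = $33,797. Book value $84,494.
Year 2: ⌊$84,494 × 200%/7⌋ = $24,141. Book value $60,353.
Year 3: ⌊$60,353 × 200%/7⌋ = $17,243. Book value $43,110.

$43,110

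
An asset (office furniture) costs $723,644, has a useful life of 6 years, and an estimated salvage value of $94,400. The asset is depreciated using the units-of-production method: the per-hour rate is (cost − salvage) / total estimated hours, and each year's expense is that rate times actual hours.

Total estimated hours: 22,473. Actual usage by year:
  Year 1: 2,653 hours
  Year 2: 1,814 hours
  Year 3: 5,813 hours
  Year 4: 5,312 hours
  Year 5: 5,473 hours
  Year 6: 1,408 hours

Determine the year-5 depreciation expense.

$153,244

Depreciable base = $723,644 − $94,400 = $629,244.
Rate = $629,244 / 22,473 hours = $28 per hour.
Year 1: 2,653 × $28 = $74,284. Book value $649,360.
Year 2: 1,814 × $28 = $50,792. Book value $598,568.
Year 3: 5,813 × $28 = $162,764. Book value $435,804.
Year 4: 5,312 × $28 = $148,736. Book value $287,068.
Year 5: 5,473 × $28 = $153,244. Book value $133,824.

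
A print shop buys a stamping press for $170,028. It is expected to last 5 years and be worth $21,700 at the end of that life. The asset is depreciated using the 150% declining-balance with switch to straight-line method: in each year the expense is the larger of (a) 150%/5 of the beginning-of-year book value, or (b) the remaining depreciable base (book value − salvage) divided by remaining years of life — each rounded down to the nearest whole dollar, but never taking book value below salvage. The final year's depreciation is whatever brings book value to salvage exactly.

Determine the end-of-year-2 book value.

Depreciable base = $170,028 − $21,700 = $148,328.
Year 1: DB = ⌊$170,028 × 150%/5⌋ = $51,008; SL = ⌊$148,328/5⌋ = $29,665 → take DB $51,008. Book value $119,020.
Year 2: DB = ⌊$119,020 × 150%/5⌋ = $35,706; SL = ⌊$97,320/4⌋ = $24,330 → take DB $35,706. Book value $83,314.

$83,314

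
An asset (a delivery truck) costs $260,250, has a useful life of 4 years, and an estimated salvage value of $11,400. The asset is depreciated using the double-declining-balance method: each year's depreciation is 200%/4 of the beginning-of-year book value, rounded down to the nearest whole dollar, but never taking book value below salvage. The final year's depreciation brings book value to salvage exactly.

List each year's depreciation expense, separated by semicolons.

Depreciable base = $260,250 − $11,400 = $248,850.
Year 1: ⌊$260,250 × 200%/4⌋ = $130,125. Book value $130,125.
Year 2: ⌊$130,125 × 200%/4⌋ = $65,062. Book value $65,063.
Year 3: ⌊$65,063 × 200%/4⌋ = $32,531. Book value $32,532.
Year 4 (final): $32,532 − $11,400 = $21,132. Book value $11,400.

$130,125; $65,062; $32,531; $21,132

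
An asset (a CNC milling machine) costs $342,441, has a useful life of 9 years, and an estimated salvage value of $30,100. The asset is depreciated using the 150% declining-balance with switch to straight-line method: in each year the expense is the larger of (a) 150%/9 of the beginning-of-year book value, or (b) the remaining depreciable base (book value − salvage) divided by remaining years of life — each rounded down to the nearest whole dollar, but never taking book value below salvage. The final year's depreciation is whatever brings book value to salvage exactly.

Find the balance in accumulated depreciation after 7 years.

Depreciable base = $342,441 − $30,100 = $312,341.
Year 1: DB = ⌊$342,441 × 150%/9⌋ = $57,073; SL = ⌊$312,341/9⌋ = $34,704 → take DB $57,073. Book value $285,368.
Year 2: DB = ⌊$285,368 × 150%/9⌋ = $47,561; SL = ⌊$255,268/8⌋ = $31,908 → take DB $47,561. Book value $237,807.
Year 3: DB = ⌊$237,807 × 150%/9⌋ = $39,634; SL = ⌊$207,707/7⌋ = $29,672 → take DB $39,634. Book value $198,173.
Year 4: DB = ⌊$198,173 × 150%/9⌋ = $33,028; SL = ⌊$168,073/6⌋ = $28,012 → take DB $33,028. Book value $165,145.
Year 5: DB = ⌊$165,145 × 150%/9⌋ = $27,524; SL = ⌊$135,045/5⌋ = $27,009 → take DB $27,524. Book value $137,621.
Year 6: DB = ⌊$137,621 × 150%/9⌋ = $22,936; SL = ⌊$107,521/4⌋ = $26,880 → take SL $26,880. Book value $110,741.
Year 7: DB = ⌊$110,741 × 150%/9⌋ = $18,456; SL = ⌊$80,641/3⌋ = $26,880 → take SL $26,880. Book value $83,861.
Accumulated through year 7 = $342,441 − $83,861 = $258,580.

$258,580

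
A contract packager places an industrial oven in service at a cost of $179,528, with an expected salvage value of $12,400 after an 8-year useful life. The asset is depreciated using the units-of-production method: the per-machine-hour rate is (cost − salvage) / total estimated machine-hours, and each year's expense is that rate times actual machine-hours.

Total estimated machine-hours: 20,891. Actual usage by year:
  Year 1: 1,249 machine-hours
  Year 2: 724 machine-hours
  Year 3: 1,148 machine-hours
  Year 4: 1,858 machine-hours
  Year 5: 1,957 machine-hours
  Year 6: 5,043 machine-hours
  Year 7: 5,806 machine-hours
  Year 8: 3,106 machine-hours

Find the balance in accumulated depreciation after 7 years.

$142,280

Depreciable base = $179,528 − $12,400 = $167,128.
Rate = $167,128 / 20,891 machine-hours = $8 per machine-hour.
Year 1: 1,249 × $8 = $9,992. Book value $169,536.
Year 2: 724 × $8 = $5,792. Book value $163,744.
Year 3: 1,148 × $8 = $9,184. Book value $154,560.
Year 4: 1,858 × $8 = $14,864. Book value $139,696.
Year 5: 1,957 × $8 = $15,656. Book value $124,040.
Year 6: 5,043 × $8 = $40,344. Book value $83,696.
Year 7: 5,806 × $8 = $46,448. Book value $37,248.
Accumulated through year 7 = $179,528 − $37,248 = $142,280.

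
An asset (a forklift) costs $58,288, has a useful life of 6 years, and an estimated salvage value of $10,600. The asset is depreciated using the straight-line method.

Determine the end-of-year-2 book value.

Depreciable base = $58,288 − $10,600 = $47,688.
Annual expense = $47,688 / 6 = $7,948.
End of year 1: book value $50,340.
End of year 2: book value $42,392.

$42,392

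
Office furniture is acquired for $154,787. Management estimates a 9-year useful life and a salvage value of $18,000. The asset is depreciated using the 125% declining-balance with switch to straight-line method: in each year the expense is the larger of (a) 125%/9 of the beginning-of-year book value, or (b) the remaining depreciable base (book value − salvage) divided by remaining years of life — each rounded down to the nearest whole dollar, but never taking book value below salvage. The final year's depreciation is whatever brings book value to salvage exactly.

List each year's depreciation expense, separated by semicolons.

$21,498; $18,512; $15,941; $13,727; $13,421; $13,422; $13,422; $13,422; $13,422

Depreciable base = $154,787 − $18,000 = $136,787.
Year 1: DB = ⌊$154,787 × 125%/9⌋ = $21,498; SL = ⌊$136,787/9⌋ = $15,198 → take DB $21,498. Book value $133,289.
Year 2: DB = ⌊$133,289 × 125%/9⌋ = $18,512; SL = ⌊$115,289/8⌋ = $14,411 → take DB $18,512. Book value $114,777.
Year 3: DB = ⌊$114,777 × 125%/9⌋ = $15,941; SL = ⌊$96,777/7⌋ = $13,825 → take DB $15,941. Book value $98,836.
Year 4: DB = ⌊$98,836 × 125%/9⌋ = $13,727; SL = ⌊$80,836/6⌋ = $13,472 → take DB $13,727. Book value $85,109.
Year 5: DB = ⌊$85,109 × 125%/9⌋ = $11,820; SL = ⌊$67,109/5⌋ = $13,421 → take SL $13,421. Book value $71,688.
Year 6: DB = ⌊$71,688 × 125%/9⌋ = $9,956; SL = ⌊$53,688/4⌋ = $13,422 → take SL $13,422. Book value $58,266.
Year 7: DB = ⌊$58,266 × 125%/9⌋ = $8,092; SL = ⌊$40,266/3⌋ = $13,422 → take SL $13,422. Book value $44,844.
Year 8: DB = ⌊$44,844 × 125%/9⌋ = $6,228; SL = ⌊$26,844/2⌋ = $13,422 → take SL $13,422. Book value $31,422.
Year 9 (final): $31,422 − $18,000 = $13,422. Book value $18,000.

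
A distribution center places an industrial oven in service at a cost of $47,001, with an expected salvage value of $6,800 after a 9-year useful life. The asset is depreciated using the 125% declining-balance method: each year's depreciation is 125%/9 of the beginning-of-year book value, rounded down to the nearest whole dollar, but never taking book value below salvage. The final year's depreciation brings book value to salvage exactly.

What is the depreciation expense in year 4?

Depreciable base = $47,001 − $6,800 = $40,201.
Year 1: ⌊$47,001 × 125%/9⌋ = $6,527. Book value $40,474.
Year 2: ⌊$40,474 × 125%/9⌋ = $5,621. Book value $34,853.
Year 3: ⌊$34,853 × 125%/9⌋ = $4,840. Book value $30,013.
Year 4: ⌊$30,013 × 125%/9⌋ = $4,168. Book value $25,845.

$4,168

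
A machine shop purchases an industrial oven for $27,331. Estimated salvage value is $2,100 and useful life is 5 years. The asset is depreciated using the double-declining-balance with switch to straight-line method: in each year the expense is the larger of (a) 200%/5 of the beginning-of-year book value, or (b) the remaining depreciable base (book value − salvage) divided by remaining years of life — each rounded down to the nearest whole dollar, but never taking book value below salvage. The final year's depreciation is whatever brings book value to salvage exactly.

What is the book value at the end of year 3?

Depreciable base = $27,331 − $2,100 = $25,231.
Year 1: DB = ⌊$27,331 × 200%/5⌋ = $10,932; SL = ⌊$25,231/5⌋ = $5,046 → take DB $10,932. Book value $16,399.
Year 2: DB = ⌊$16,399 × 200%/5⌋ = $6,559; SL = ⌊$14,299/4⌋ = $3,574 → take DB $6,559. Book value $9,840.
Year 3: DB = ⌊$9,840 × 200%/5⌋ = $3,936; SL = ⌊$7,740/3⌋ = $2,580 → take DB $3,936. Book value $5,904.

$5,904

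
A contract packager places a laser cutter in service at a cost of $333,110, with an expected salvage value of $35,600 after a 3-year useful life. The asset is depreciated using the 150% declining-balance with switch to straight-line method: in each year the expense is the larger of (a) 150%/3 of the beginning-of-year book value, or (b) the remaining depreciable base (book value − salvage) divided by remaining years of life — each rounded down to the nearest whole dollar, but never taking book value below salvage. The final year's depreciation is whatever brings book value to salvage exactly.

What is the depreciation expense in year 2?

Depreciable base = $333,110 − $35,600 = $297,510.
Year 1: DB = ⌊$333,110 × 150%/3⌋ = $166,555; SL = ⌊$297,510/3⌋ = $99,170 → take DB $166,555. Book value $166,555.
Year 2: DB = ⌊$166,555 × 150%/3⌋ = $83,277; SL = ⌊$130,955/2⌋ = $65,477 → take DB $83,277. Book value $83,278.

$83,277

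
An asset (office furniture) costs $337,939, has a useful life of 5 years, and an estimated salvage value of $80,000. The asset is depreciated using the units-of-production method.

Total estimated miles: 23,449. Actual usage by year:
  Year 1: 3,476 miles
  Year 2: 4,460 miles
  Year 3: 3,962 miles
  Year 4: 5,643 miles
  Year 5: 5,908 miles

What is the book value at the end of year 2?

Depreciable base = $337,939 − $80,000 = $257,939.
Rate = $257,939 / 23,449 miles = $11 per mile.
Year 1: 3,476 × $11 = $38,236. Book value $299,703.
Year 2: 4,460 × $11 = $49,060. Book value $250,643.

$250,643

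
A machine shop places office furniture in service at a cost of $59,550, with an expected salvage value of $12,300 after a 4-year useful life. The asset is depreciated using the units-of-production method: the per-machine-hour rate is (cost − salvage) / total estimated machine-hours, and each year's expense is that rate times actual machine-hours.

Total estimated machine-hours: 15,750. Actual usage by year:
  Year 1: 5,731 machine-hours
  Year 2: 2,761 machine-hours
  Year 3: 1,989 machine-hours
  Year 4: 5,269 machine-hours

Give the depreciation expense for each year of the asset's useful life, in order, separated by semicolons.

Depreciable base = $59,550 − $12,300 = $47,250.
Rate = $47,250 / 15,750 machine-hours = $3 per machine-hour.
Year 1: 5,731 × $3 = $17,193. Book value $42,357.
Year 2: 2,761 × $3 = $8,283. Book value $34,074.
Year 3: 1,989 × $3 = $5,967. Book value $28,107.
Year 4: 5,269 × $3 = $15,807. Book value $12,300.

$17,193; $8,283; $5,967; $15,807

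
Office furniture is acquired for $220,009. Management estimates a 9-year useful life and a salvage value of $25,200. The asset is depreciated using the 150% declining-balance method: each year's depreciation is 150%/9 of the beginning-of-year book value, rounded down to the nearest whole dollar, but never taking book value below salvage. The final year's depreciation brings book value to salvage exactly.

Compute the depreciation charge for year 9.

$25,969

Depreciable base = $220,009 − $25,200 = $194,809.
Year 1: ⌊$220,009 × 150%/9⌋ = $36,668. Book value $183,341.
Year 2: ⌊$183,341 × 150%/9⌋ = $30,556. Book value $152,785.
Year 3: ⌊$152,785 × 150%/9⌋ = $25,464. Book value $127,321.
Year 4: ⌊$127,321 × 150%/9⌋ = $21,220. Book value $106,101.
Year 5: ⌊$106,101 × 150%/9⌋ = $17,683. Book value $88,418.
Year 6: ⌊$88,418 × 150%/9⌋ = $14,736. Book value $73,682.
Year 7: ⌊$73,682 × 150%/9⌋ = $12,280. Book value $61,402.
Year 8: ⌊$61,402 × 150%/9⌋ = $10,233. Book value $51,169.
Year 9 (final): $51,169 − $25,200 = $25,969. Book value $25,200.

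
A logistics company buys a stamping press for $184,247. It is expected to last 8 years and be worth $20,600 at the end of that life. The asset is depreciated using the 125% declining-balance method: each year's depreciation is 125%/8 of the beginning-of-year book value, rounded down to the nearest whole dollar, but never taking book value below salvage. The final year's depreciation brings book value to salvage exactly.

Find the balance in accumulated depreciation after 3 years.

$73,573

Depreciable base = $184,247 − $20,600 = $163,647.
Year 1: ⌊$184,247 × 125%/8⌋ = $28,788. Book value $155,459.
Year 2: ⌊$155,459 × 125%/8⌋ = $24,290. Book value $131,169.
Year 3: ⌊$131,169 × 125%/8⌋ = $20,495. Book value $110,674.
Accumulated through year 3 = $184,247 − $110,674 = $73,573.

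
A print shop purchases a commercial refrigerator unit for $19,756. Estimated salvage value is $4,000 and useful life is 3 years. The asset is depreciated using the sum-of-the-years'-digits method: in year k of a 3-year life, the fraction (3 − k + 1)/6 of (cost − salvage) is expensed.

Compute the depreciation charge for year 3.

$2,626

Depreciable base = $19,756 − $4,000 = $15,756.
Sum of the years' digits = 3+2+1 = 6.
Year 1: $15,756 × 3/6 = $7,878. Book value $11,878.
Year 2: $15,756 × 2/6 = $5,252. Book value $6,626.
Year 3: $15,756 × 1/6 = $2,626. Book value $4,000.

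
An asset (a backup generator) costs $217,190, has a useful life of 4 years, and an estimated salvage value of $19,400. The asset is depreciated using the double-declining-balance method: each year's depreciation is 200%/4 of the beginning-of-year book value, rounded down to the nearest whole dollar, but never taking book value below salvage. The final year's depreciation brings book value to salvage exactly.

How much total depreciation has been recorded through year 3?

Depreciable base = $217,190 − $19,400 = $197,790.
Year 1: ⌊$217,190 × 200%/4⌋ = $108,595. Book value $108,595.
Year 2: ⌊$108,595 × 200%/4⌋ = $54,297. Book value $54,298.
Year 3: ⌊$54,298 × 200%/4⌋ = $27,149. Book value $27,149.
Accumulated through year 3 = $217,190 − $27,149 = $190,041.

$190,041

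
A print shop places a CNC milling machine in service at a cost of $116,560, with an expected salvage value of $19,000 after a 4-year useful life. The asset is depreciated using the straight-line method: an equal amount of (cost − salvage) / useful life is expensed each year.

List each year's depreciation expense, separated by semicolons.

Depreciable base = $116,560 − $19,000 = $97,560.
Annual expense = $97,560 / 4 = $24,390.
End of year 1: book value $92,170.
End of year 2: book value $67,780.
End of year 3: book value $43,390.
End of year 4: book value $19,000.

$24,390; $24,390; $24,390; $24,390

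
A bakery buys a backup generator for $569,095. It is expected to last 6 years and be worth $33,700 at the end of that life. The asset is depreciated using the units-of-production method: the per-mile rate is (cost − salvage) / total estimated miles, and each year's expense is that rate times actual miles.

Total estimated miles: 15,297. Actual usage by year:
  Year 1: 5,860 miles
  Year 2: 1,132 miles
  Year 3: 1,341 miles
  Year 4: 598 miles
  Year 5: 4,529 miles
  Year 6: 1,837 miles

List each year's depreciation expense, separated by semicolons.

Depreciable base = $569,095 − $33,700 = $535,395.
Rate = $535,395 / 15,297 miles = $35 per mile.
Year 1: 5,860 × $35 = $205,100. Book value $363,995.
Year 2: 1,132 × $35 = $39,620. Book value $324,375.
Year 3: 1,341 × $35 = $46,935. Book value $277,440.
Year 4: 598 × $35 = $20,930. Book value $256,510.
Year 5: 4,529 × $35 = $158,515. Book value $97,995.
Year 6: 1,837 × $35 = $64,295. Book value $33,700.

$205,100; $39,620; $46,935; $20,930; $158,515; $64,295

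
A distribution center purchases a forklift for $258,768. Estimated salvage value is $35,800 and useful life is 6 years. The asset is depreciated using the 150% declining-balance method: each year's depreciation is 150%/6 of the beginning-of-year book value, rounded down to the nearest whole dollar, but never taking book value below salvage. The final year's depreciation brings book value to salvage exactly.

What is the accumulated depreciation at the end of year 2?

$113,211

Depreciable base = $258,768 − $35,800 = $222,968.
Year 1: ⌊$258,768 × 150%/6⌋ = $64,692. Book value $194,076.
Year 2: ⌊$194,076 × 150%/6⌋ = $48,519. Book value $145,557.
Accumulated through year 2 = $258,768 − $145,557 = $113,211.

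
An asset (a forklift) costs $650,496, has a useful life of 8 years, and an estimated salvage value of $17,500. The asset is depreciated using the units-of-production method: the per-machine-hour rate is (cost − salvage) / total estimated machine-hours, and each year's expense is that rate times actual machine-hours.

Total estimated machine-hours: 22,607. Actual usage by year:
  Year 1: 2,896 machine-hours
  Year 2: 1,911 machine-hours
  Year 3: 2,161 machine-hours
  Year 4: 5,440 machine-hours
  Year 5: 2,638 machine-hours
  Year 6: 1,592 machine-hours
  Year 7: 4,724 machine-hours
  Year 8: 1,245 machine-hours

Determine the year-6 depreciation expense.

Depreciable base = $650,496 − $17,500 = $632,996.
Rate = $632,996 / 22,607 machine-hours = $28 per machine-hour.
Year 1: 2,896 × $28 = $81,088. Book value $569,408.
Year 2: 1,911 × $28 = $53,508. Book value $515,900.
Year 3: 2,161 × $28 = $60,508. Book value $455,392.
Year 4: 5,440 × $28 = $152,320. Book value $303,072.
Year 5: 2,638 × $28 = $73,864. Book value $229,208.
Year 6: 1,592 × $28 = $44,576. Book value $184,632.

$44,576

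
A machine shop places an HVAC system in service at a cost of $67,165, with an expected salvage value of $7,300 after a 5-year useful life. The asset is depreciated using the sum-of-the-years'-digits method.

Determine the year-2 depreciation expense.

$15,964

Depreciable base = $67,165 − $7,300 = $59,865.
Sum of the years' digits = 5+4+3+2+1 = 15.
Year 1: $59,865 × 5/15 = $19,955. Book value $47,210.
Year 2: $59,865 × 4/15 = $15,964. Book value $31,246.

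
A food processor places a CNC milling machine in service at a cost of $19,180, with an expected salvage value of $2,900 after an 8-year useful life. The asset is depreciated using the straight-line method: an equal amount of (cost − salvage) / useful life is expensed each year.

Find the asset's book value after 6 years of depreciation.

$6,970

Depreciable base = $19,180 − $2,900 = $16,280.
Annual expense = $16,280 / 8 = $2,035.
End of year 1: book value $17,145.
End of year 2: book value $15,110.
End of year 3: book value $13,075.
End of year 4: book value $11,040.
End of year 5: book value $9,005.
End of year 6: book value $6,970.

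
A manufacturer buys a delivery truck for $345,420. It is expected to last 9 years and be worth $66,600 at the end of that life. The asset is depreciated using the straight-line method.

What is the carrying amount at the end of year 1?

Depreciable base = $345,420 − $66,600 = $278,820.
Annual expense = $278,820 / 9 = $30,980.
End of year 1: book value $314,440.

$314,440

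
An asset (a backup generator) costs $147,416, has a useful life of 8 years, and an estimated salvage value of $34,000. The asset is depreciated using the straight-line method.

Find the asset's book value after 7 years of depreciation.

Depreciable base = $147,416 − $34,000 = $113,416.
Annual expense = $113,416 / 8 = $14,177.
End of year 1: book value $133,239.
End of year 2: book value $119,062.
End of year 3: book value $104,885.
End of year 4: book value $90,708.
End of year 5: book value $76,531.
End of year 6: book value $62,354.
End of year 7: book value $48,177.

$48,177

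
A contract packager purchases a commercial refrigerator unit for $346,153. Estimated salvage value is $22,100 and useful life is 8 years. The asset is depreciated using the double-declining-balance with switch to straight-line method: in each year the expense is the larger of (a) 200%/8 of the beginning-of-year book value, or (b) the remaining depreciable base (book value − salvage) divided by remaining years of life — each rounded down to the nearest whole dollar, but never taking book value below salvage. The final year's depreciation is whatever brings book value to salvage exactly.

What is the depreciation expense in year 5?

Depreciable base = $346,153 − $22,100 = $324,053.
Year 1: DB = ⌊$346,153 × 200%/8⌋ = $86,538; SL = ⌊$324,053/8⌋ = $40,506 → take DB $86,538. Book value $259,615.
Year 2: DB = ⌊$259,615 × 200%/8⌋ = $64,903; SL = ⌊$237,515/7⌋ = $33,930 → take DB $64,903. Book value $194,712.
Year 3: DB = ⌊$194,712 × 200%/8⌋ = $48,678; SL = ⌊$172,612/6⌋ = $28,768 → take DB $48,678. Book value $146,034.
Year 4: DB = ⌊$146,034 × 200%/8⌋ = $36,508; SL = ⌊$123,934/5⌋ = $24,786 → take DB $36,508. Book value $109,526.
Year 5: DB = ⌊$109,526 × 200%/8⌋ = $27,381; SL = ⌊$87,426/4⌋ = $21,856 → take DB $27,381. Book value $82,145.

$27,381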